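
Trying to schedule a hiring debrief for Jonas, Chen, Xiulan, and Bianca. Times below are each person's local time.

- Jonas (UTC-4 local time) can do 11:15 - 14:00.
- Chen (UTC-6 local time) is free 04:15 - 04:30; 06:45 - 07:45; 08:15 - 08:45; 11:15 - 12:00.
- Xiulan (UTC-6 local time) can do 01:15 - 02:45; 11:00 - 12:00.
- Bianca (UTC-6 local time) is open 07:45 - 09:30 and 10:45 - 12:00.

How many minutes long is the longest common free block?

Jonas in UTC: 15:15-18:00 (add 4h to convert from UTC-4).
Chen in UTC: 10:15-10:30, 12:45-13:45, 14:15-14:45, 17:15-18:00 (add 6h to convert from UTC-6).
Xiulan in UTC: 07:15-08:45, 17:00-18:00 (add 6h to convert from UTC-6).
Bianca in UTC: 13:45-15:30, 16:45-18:00 (add 6h to convert from UTC-6).
Jonas ∩ Chen: 17:15-18:00.
Jonas ∩ Chen ∩ Xiulan: 17:15-18:00.
Jonas ∩ Chen ∩ Xiulan ∩ Bianca: 17:15-18:00.
Those are the intersection windows.
The longest is 17:15-18:00 at 45 minutes.

45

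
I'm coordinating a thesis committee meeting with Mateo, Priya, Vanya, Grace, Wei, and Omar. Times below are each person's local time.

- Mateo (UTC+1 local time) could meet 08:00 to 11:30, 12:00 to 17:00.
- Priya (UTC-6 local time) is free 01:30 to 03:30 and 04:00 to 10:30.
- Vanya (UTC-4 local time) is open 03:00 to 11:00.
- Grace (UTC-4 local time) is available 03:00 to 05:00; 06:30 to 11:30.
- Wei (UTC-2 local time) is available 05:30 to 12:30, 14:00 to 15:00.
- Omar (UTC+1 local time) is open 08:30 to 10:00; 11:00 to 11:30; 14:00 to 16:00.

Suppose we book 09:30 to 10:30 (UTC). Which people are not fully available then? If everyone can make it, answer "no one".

Mateo in UTC: 07:00-10:30, 11:00-16:00 (subtract 1h to convert from UTC+1).
Priya in UTC: 07:30-09:30, 10:00-16:30 (add 6h to convert from UTC-6).
Vanya in UTC: 07:00-15:00 (add 4h to convert from UTC-4).
Grace in UTC: 07:00-09:00, 10:30-15:30 (add 4h to convert from UTC-4).
Wei in UTC: 07:30-14:30, 16:00-17:00 (add 2h to convert from UTC-2).
Omar in UTC: 07:30-09:00, 10:00-10:30, 13:00-15:00 (subtract 1h to convert from UTC+1).
Mateo: free for 09:30-10:30. Priya: not fully free for 09:30-10:30. Vanya: free for 09:30-10:30. Grace: not fully free for 09:30-10:30. Wei: free for 09:30-10:30. Omar: not fully free for 09:30-10:30.

Grace, Omar, Priya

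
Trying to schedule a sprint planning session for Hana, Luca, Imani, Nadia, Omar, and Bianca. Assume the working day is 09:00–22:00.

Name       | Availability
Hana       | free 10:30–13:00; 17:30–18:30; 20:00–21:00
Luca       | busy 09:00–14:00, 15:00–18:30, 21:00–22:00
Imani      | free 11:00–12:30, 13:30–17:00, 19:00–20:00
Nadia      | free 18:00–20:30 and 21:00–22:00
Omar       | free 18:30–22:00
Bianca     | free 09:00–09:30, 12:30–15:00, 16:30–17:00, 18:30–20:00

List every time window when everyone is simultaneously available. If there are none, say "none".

Hana free: 10:30-13:00, 17:30-18:30, 20:00-21:00.
Luca free: 14:00-15:00, 18:30-21:00 (invert busy blocks within the working day).
Imani free: 11:00-12:30, 13:30-17:00, 19:00-20:00.
Nadia free: 18:00-20:30, 21:00-22:00.
Omar free: 18:30-22:00.
Bianca free: 09:00-09:30, 12:30-15:00, 16:30-17:00, 18:30-20:00.
Hana ∩ Luca: 20:00-21:00.
Hana ∩ Luca ∩ Imani: ∅.
Hana ∩ Luca ∩ Imani ∩ Nadia: ∅.
Hana ∩ Luca ∩ Imani ∩ Nadia ∩ Omar: ∅.
Hana ∩ Luca ∩ Imani ∩ Nadia ∩ Omar ∩ Bianca: ∅.
There is no time when everyone is free.

none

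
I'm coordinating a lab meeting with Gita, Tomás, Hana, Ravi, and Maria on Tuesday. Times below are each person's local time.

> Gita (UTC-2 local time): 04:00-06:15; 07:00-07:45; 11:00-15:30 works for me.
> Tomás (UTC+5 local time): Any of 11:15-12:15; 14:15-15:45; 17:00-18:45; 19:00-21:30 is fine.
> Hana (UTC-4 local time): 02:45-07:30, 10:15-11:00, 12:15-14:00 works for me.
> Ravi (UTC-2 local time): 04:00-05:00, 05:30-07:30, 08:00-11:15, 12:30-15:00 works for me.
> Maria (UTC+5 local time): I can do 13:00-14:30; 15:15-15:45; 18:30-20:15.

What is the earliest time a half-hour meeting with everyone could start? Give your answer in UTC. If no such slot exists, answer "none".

Gita in UTC: 06:00-08:15, 09:00-09:45, 13:00-17:30 (add 2h to convert from UTC-2).
Tomás in UTC: 06:15-07:15, 09:15-10:45, 12:00-13:45, 14:00-16:30 (subtract 5h to convert from UTC+5).
Hana in UTC: 06:45-11:30, 14:15-15:00, 16:15-18:00 (add 4h to convert from UTC-4).
Ravi in UTC: 06:00-07:00, 07:30-09:30, 10:00-13:15, 14:30-17:00 (add 2h to convert from UTC-2).
Maria in UTC: 08:00-09:30, 10:15-10:45, 13:30-15:15 (subtract 5h to convert from UTC+5).
Gita ∩ Tomás: 06:15-07:15, 09:15-09:45, 13:00-13:45, 14:00-16:30.
Gita ∩ Tomás ∩ Hana: 06:45-07:15, 09:15-09:45, 14:15-15:00, 16:15-16:30.
Gita ∩ Tomás ∩ Hana ∩ Ravi: 06:45-07:00, 09:15-09:30, 14:30-15:00, 16:15-16:30.
Gita ∩ Tomás ∩ Hana ∩ Ravi ∩ Maria: 09:15-09:30, 14:30-15:00.
Those are the intersection windows.
The first common window of at least 30 minutes is 14:30-15:00, so the earliest start is 14:30.

14:30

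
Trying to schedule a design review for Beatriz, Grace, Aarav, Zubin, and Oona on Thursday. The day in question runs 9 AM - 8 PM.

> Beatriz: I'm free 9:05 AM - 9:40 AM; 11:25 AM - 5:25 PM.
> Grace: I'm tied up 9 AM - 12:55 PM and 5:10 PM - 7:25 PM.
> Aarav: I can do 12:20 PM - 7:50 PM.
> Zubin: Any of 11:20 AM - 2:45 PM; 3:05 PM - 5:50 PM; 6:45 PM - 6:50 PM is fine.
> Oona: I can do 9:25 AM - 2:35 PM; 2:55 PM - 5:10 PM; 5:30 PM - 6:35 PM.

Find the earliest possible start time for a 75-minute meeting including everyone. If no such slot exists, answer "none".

12:55

Beatriz free: 09:05-09:40, 11:25-17:25.
Grace free: 12:55-17:10, 19:25-20:00 (invert busy blocks within the working day).
Aarav free: 12:20-19:50.
Zubin free: 11:20-14:45, 15:05-17:50, 18:45-18:50.
Oona free: 09:25-14:35, 14:55-17:10, 17:30-18:35.
Beatriz ∩ Grace: 12:55-17:10.
Beatriz ∩ Grace ∩ Aarav: 12:55-17:10.
Beatriz ∩ Grace ∩ Aarav ∩ Zubin: 12:55-14:45, 15:05-17:10.
Beatriz ∩ Grace ∩ Aarav ∩ Zubin ∩ Oona: 12:55-14:35, 15:05-17:10.
The first common window of at least 75 minutes is 12:55-14:35, so the earliest start is 12:55.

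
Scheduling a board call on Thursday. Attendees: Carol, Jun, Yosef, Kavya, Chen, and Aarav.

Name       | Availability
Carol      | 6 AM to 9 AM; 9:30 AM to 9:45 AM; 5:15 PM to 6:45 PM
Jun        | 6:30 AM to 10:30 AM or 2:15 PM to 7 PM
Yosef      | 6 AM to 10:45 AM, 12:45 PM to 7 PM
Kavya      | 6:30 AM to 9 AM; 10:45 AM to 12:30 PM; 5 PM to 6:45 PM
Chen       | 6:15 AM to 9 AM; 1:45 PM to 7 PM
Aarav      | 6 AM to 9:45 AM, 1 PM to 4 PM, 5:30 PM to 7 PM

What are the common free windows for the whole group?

Carol ∩ Jun: 06:30-09:00, 09:30-09:45, 17:15-18:45.
Carol ∩ Jun ∩ Yosef: 06:30-09:00, 09:30-09:45, 17:15-18:45.
Carol ∩ Jun ∩ Yosef ∩ Kavya: 06:30-09:00, 17:15-18:45.
Carol ∩ Jun ∩ Yosef ∩ Kavya ∩ Chen: 06:30-09:00, 17:15-18:45.
Carol ∩ Jun ∩ Yosef ∩ Kavya ∩ Chen ∩ Aarav: 06:30-09:00, 17:30-18:45.
So the common availability across everyone is 06:30-09:00, 17:30-18:45.

06:30-09:00, 17:30-18:45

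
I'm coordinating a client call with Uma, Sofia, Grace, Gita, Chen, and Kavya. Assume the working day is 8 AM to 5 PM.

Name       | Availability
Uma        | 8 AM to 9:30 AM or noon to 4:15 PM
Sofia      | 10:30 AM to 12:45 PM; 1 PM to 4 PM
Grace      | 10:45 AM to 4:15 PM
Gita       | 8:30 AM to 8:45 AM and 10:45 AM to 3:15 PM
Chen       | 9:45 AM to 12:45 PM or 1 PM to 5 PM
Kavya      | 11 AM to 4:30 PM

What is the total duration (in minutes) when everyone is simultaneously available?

Uma ∩ Sofia: 12:00-12:45, 13:00-16:00.
Uma ∩ Sofia ∩ Grace: 12:00-12:45, 13:00-16:00.
Uma ∩ Sofia ∩ Grace ∩ Gita: 12:00-12:45, 13:00-15:15.
Uma ∩ Sofia ∩ Grace ∩ Gita ∩ Chen: 12:00-12:45, 13:00-15:15.
Uma ∩ Sofia ∩ Grace ∩ Gita ∩ Chen ∩ Kavya: 12:00-12:45, 13:00-15:15.
Summing the common windows: 45 + 135 = 180 minutes.

180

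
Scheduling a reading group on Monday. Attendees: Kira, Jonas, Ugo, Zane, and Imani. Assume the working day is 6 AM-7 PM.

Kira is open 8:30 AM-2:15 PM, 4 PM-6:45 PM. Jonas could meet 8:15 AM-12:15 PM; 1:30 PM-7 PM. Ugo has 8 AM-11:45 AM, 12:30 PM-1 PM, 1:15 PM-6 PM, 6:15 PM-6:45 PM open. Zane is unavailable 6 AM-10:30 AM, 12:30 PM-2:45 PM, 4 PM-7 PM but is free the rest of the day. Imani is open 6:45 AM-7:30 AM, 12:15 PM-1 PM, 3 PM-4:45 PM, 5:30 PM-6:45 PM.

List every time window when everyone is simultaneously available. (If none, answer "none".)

none

Kira free: 08:30-14:15, 16:00-18:45.
Jonas free: 08:15-12:15, 13:30-19:00.
Ugo free: 08:00-11:45, 12:30-13:00, 13:15-18:00, 18:15-18:45.
Zane free: 10:30-12:30, 14:45-16:00 (invert busy blocks within the working day).
Imani free: 06:45-07:30, 12:15-13:00, 15:00-16:45, 17:30-18:45.
Kira ∩ Jonas: 08:30-12:15, 13:30-14:15, 16:00-18:45.
Kira ∩ Jonas ∩ Ugo: 08:30-11:45, 13:30-14:15, 16:00-18:00, 18:15-18:45.
Kira ∩ Jonas ∩ Ugo ∩ Zane: 10:30-11:45.
Kira ∩ Jonas ∩ Ugo ∩ Zane ∩ Imani: ∅.
There is no time when everyone is free.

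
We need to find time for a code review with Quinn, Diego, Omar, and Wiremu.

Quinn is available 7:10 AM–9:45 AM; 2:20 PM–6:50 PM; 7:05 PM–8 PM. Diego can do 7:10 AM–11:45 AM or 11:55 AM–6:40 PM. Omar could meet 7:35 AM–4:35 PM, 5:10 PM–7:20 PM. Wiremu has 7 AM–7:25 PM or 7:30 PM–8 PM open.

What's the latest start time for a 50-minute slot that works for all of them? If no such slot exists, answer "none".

Quinn ∩ Diego: 07:10-09:45, 14:20-18:40.
Quinn ∩ Diego ∩ Omar: 07:35-09:45, 14:20-16:35, 17:10-18:40.
Quinn ∩ Diego ∩ Omar ∩ Wiremu: 07:35-09:45, 14:20-16:35, 17:10-18:40.
The last common window of at least 50 minutes is 17:10-18:40; a 50-minute meeting can start as late as 17:50 and still end by 18:40.

17:50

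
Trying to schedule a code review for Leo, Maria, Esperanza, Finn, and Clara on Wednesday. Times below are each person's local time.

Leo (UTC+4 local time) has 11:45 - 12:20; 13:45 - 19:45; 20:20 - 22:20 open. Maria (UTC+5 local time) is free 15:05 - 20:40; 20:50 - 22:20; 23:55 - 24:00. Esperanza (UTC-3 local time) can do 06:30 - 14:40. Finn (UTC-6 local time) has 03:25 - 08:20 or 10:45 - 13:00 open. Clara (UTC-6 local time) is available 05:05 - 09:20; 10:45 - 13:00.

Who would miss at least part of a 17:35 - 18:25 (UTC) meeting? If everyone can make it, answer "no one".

Leo in UTC: 07:45-08:20, 09:45-15:45, 16:20-18:20 (subtract 4h to convert from UTC+4).
Maria in UTC: 10:05-15:40, 15:50-17:20, 18:55-19:00 (subtract 5h to convert from UTC+5).
Esperanza in UTC: 09:30-17:40 (add 3h to convert from UTC-3).
Finn in UTC: 09:25-14:20, 16:45-19:00 (add 6h to convert from UTC-6).
Clara in UTC: 11:05-15:20, 16:45-19:00 (add 6h to convert from UTC-6).
Leo: not fully free for 17:35-18:25. Maria: not fully free for 17:35-18:25. Esperanza: not fully free for 17:35-18:25. Finn: free for 17:35-18:25. Clara: free for 17:35-18:25.

Esperanza, Leo, Maria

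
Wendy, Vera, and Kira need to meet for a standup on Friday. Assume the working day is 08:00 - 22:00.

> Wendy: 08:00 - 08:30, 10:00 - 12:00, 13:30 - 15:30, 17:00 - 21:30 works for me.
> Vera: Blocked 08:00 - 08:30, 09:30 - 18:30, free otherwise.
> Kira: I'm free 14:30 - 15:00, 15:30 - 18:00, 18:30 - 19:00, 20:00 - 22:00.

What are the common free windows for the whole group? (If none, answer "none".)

18:30-19:00, 20:00-21:30

Wendy free: 08:00-08:30, 10:00-12:00, 13:30-15:30, 17:00-21:30.
Vera free: 08:30-09:30, 18:30-22:00 (invert busy blocks within the working day).
Kira free: 14:30-15:00, 15:30-18:00, 18:30-19:00, 20:00-22:00.
Wendy ∩ Vera: 18:30-21:30.
Wendy ∩ Vera ∩ Kira: 18:30-19:00, 20:00-21:30.
Those are the intersection windows.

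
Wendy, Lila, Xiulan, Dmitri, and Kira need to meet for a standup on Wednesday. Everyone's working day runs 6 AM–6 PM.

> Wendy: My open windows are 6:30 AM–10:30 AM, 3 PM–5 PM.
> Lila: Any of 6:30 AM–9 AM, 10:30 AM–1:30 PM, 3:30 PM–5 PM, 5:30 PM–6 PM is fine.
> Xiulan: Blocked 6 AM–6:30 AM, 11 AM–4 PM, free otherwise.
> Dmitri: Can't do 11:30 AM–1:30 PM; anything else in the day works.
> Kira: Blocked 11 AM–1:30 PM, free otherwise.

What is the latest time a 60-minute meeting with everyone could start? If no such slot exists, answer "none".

Wendy free: 06:30-10:30, 15:00-17:00.
Lila free: 06:30-09:00, 10:30-13:30, 15:30-17:00, 17:30-18:00.
Xiulan free: 06:30-11:00, 16:00-18:00 (invert busy blocks within the working day).
Dmitri free: 06:00-11:30, 13:30-18:00 (invert busy blocks within the working day).
Kira free: 06:00-11:00, 13:30-18:00 (invert busy blocks within the working day).
Wendy ∩ Lila: 06:30-09:00, 15:30-17:00.
Wendy ∩ Lila ∩ Xiulan: 06:30-09:00, 16:00-17:00.
Wendy ∩ Lila ∩ Xiulan ∩ Dmitri: 06:30-09:00, 16:00-17:00.
Wendy ∩ Lila ∩ Xiulan ∩ Dmitri ∩ Kira: 06:30-09:00, 16:00-17:00.
So the common availability across everyone is 06:30-09:00, 16:00-17:00.
The last common window of at least 60 minutes is 16:00-17:00; a 60-minute meeting can start as late as 16:00 and still end by 17:00.

16:00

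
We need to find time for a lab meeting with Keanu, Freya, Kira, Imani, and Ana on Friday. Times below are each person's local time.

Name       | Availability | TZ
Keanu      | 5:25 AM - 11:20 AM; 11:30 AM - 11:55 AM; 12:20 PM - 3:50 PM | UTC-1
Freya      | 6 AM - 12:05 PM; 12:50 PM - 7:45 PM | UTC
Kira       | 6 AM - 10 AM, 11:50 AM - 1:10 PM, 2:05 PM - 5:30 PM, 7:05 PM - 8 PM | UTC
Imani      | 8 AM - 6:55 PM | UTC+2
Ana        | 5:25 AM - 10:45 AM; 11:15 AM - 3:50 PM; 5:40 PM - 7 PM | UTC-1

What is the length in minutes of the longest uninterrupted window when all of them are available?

215

Keanu in UTC: 06:25-12:20, 12:30-12:55, 13:20-16:50 (add 1h to convert from UTC-1).
Freya in UTC: 06:00-12:05, 12:50-19:45.
Kira in UTC: 06:00-10:00, 11:50-13:10, 14:05-17:30, 19:05-20:00.
Imani in UTC: 06:00-16:55 (subtract 2h to convert from UTC+2).
Ana in UTC: 06:25-11:45, 12:15-16:50, 18:40-20:00 (add 1h to convert from UTC-1).
Keanu ∩ Freya: 06:25-12:05, 12:50-12:55, 13:20-16:50.
Keanu ∩ Freya ∩ Kira: 06:25-10:00, 11:50-12:05, 12:50-12:55, 14:05-16:50.
Keanu ∩ Freya ∩ Kira ∩ Imani: 06:25-10:00, 11:50-12:05, 12:50-12:55, 14:05-16:50.
Keanu ∩ Freya ∩ Kira ∩ Imani ∩ Ana: 06:25-10:00, 12:50-12:55, 14:05-16:50.
The longest is 06:25-10:00 at 215 minutes.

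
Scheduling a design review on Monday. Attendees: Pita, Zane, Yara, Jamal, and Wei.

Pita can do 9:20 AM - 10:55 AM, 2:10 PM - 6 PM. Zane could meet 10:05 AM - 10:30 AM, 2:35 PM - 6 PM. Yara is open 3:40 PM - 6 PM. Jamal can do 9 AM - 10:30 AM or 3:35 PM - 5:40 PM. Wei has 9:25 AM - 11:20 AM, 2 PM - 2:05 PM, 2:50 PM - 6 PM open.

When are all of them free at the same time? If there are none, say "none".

15:40-17:40

Pita ∩ Zane: 10:05-10:30, 14:35-18:00.
Pita ∩ Zane ∩ Yara: 15:40-18:00.
Pita ∩ Zane ∩ Yara ∩ Jamal: 15:40-17:40.
Pita ∩ Zane ∩ Yara ∩ Jamal ∩ Wei: 15:40-17:40.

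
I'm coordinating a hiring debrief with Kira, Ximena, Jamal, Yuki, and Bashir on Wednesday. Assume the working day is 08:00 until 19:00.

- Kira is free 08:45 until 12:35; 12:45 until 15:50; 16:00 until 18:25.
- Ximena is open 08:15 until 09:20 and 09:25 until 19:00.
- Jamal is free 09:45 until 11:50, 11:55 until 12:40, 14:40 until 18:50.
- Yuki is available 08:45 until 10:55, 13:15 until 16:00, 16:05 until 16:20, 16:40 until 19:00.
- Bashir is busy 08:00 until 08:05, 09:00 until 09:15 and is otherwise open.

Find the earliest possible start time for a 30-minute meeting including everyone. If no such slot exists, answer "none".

09:45

Kira free: 08:45-12:35, 12:45-15:50, 16:00-18:25.
Ximena free: 08:15-09:20, 09:25-19:00.
Jamal free: 09:45-11:50, 11:55-12:40, 14:40-18:50.
Yuki free: 08:45-10:55, 13:15-16:00, 16:05-16:20, 16:40-19:00.
Bashir free: 08:05-09:00, 09:15-19:00 (invert busy blocks within the working day).
Kira ∩ Ximena: 08:45-09:20, 09:25-12:35, 12:45-15:50, 16:00-18:25.
Kira ∩ Ximena ∩ Jamal: 09:45-11:50, 11:55-12:35, 14:40-15:50, 16:00-18:25.
Kira ∩ Ximena ∩ Jamal ∩ Yuki: 09:45-10:55, 14:40-15:50, 16:05-16:20, 16:40-18:25.
Kira ∩ Ximena ∩ Jamal ∩ Yuki ∩ Bashir: 09:45-10:55, 14:40-15:50, 16:05-16:20, 16:40-18:25.
So the common availability across everyone is 09:45-10:55, 14:40-15:50, 16:05-16:20, 16:40-18:25.
The first common window of at least 30 minutes is 09:45-10:55, so the earliest start is 09:45.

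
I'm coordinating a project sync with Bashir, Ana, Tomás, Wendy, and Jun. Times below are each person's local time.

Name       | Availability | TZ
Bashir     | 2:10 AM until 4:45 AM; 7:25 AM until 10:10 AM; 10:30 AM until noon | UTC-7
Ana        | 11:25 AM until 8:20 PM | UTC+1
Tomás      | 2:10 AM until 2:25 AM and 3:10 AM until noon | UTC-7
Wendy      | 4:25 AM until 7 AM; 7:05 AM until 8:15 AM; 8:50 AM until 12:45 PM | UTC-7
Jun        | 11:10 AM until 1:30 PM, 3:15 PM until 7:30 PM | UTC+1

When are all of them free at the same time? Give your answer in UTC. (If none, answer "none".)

Bashir in UTC: 09:10-11:45, 14:25-17:10, 17:30-19:00 (add 7h to convert from UTC-7).
Ana in UTC: 10:25-19:20 (subtract 1h to convert from UTC+1).
Tomás in UTC: 09:10-09:25, 10:10-19:00 (add 7h to convert from UTC-7).
Wendy in UTC: 11:25-14:00, 14:05-15:15, 15:50-19:45 (add 7h to convert from UTC-7).
Jun in UTC: 10:10-12:30, 14:15-18:30 (subtract 1h to convert from UTC+1).
Bashir ∩ Ana: 10:25-11:45, 14:25-17:10, 17:30-19:00.
Bashir ∩ Ana ∩ Tomás: 10:25-11:45, 14:25-17:10, 17:30-19:00.
Bashir ∩ Ana ∩ Tomás ∩ Wendy: 11:25-11:45, 14:25-15:15, 15:50-17:10, 17:30-19:00.
Bashir ∩ Ana ∩ Tomás ∩ Wendy ∩ Jun: 11:25-11:45, 14:25-15:15, 15:50-17:10, 17:30-18:30.

11:25-11:45, 14:25-15:15, 15:50-17:10, 17:30-18:30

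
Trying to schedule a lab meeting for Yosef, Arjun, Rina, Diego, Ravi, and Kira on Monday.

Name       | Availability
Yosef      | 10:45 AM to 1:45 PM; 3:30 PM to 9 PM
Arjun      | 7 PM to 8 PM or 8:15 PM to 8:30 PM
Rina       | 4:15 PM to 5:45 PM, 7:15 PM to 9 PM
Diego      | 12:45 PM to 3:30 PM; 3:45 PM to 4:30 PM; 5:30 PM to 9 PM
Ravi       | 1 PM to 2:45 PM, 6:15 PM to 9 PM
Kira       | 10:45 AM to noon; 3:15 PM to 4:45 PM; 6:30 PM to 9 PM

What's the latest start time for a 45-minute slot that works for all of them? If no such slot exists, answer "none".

Yosef ∩ Arjun: 19:00-20:00, 20:15-20:30.
Yosef ∩ Arjun ∩ Rina: 19:15-20:00, 20:15-20:30.
Yosef ∩ Arjun ∩ Rina ∩ Diego: 19:15-20:00, 20:15-20:30.
Yosef ∩ Arjun ∩ Rina ∩ Diego ∩ Ravi: 19:15-20:00, 20:15-20:30.
Yosef ∩ Arjun ∩ Rina ∩ Diego ∩ Ravi ∩ Kira: 19:15-20:00, 20:15-20:30.
The last common window of at least 45 minutes is 19:15-20:00; a 45-minute meeting can start as late as 19:15 and still end by 20:00.

19:15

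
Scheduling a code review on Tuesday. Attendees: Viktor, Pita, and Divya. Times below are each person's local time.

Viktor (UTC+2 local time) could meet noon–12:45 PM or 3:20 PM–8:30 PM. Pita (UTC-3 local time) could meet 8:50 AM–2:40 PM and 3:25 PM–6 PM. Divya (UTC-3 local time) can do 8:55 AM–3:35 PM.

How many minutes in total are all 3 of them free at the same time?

265

Viktor in UTC: 10:00-10:45, 13:20-18:30 (subtract 2h to convert from UTC+2).
Pita in UTC: 11:50-17:40, 18:25-21:00 (add 3h to convert from UTC-3).
Divya in UTC: 11:55-18:35 (add 3h to convert from UTC-3).
Viktor ∩ Pita: 13:20-17:40, 18:25-18:30.
Viktor ∩ Pita ∩ Divya: 13:20-17:40, 18:25-18:30.
Summing the common windows: 260 + 5 = 265 minutes.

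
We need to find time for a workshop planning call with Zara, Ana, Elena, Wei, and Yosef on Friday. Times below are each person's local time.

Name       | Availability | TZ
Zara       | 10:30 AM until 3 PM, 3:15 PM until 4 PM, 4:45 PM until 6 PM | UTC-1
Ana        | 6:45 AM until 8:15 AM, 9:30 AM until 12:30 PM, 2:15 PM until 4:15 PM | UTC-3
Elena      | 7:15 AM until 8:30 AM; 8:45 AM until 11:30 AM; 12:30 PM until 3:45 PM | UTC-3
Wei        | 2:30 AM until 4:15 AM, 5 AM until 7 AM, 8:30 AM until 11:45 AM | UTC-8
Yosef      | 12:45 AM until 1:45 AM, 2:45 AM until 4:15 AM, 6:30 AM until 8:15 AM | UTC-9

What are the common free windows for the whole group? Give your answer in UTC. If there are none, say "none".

Zara in UTC: 11:30-16:00, 16:15-17:00, 17:45-19:00 (add 1h to convert from UTC-1).
Ana in UTC: 09:45-11:15, 12:30-15:30, 17:15-19:15 (add 3h to convert from UTC-3).
Elena in UTC: 10:15-11:30, 11:45-14:30, 15:30-18:45 (add 3h to convert from UTC-3).
Wei in UTC: 10:30-12:15, 13:00-15:00, 16:30-19:45 (add 8h to convert from UTC-8).
Yosef in UTC: 09:45-10:45, 11:45-13:15, 15:30-17:15 (add 9h to convert from UTC-9).
Zara ∩ Ana: 12:30-15:30, 17:45-19:00.
Zara ∩ Ana ∩ Elena: 12:30-14:30, 17:45-18:45.
Zara ∩ Ana ∩ Elena ∩ Wei: 13:00-14:30, 17:45-18:45.
Zara ∩ Ana ∩ Elena ∩ Wei ∩ Yosef: 13:00-13:15.
Those are the intersection windows.

13:00-13:15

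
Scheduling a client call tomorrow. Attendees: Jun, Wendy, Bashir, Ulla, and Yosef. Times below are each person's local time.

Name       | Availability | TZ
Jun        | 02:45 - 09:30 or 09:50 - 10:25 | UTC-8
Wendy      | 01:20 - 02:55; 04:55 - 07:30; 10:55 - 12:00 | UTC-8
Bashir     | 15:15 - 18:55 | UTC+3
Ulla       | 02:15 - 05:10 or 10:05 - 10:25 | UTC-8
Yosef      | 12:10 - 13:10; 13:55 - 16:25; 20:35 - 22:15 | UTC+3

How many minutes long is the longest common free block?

Jun in UTC: 10:45-17:30, 17:50-18:25 (add 8h to convert from UTC-8).
Wendy in UTC: 09:20-10:55, 12:55-15:30, 18:55-20:00 (add 8h to convert from UTC-8).
Bashir in UTC: 12:15-15:55 (subtract 3h to convert from UTC+3).
Ulla in UTC: 10:15-13:10, 18:05-18:25 (add 8h to convert from UTC-8).
Yosef in UTC: 09:10-10:10, 10:55-13:25, 17:35-19:15 (subtract 3h to convert from UTC+3).
Jun ∩ Wendy: 10:45-10:55, 12:55-15:30.
Jun ∩ Wendy ∩ Bashir: 12:55-15:30.
Jun ∩ Wendy ∩ Bashir ∩ Ulla: 12:55-13:10.
Jun ∩ Wendy ∩ Bashir ∩ Ulla ∩ Yosef: 12:55-13:10.
So the common availability across everyone is 12:55-13:10.
The longest is 12:55-13:10 at 15 minutes.

15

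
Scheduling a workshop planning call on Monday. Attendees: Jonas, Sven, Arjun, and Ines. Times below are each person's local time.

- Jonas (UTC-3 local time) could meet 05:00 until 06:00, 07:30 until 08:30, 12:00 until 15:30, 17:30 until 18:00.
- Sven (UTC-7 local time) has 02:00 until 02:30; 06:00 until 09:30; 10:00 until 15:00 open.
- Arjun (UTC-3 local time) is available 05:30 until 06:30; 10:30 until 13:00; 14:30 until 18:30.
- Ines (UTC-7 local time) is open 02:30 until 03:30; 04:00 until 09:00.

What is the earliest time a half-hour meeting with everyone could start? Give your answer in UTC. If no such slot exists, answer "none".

Jonas in UTC: 08:00-09:00, 10:30-11:30, 15:00-18:30, 20:30-21:00 (add 3h to convert from UTC-3).
Sven in UTC: 09:00-09:30, 13:00-16:30, 17:00-22:00 (add 7h to convert from UTC-7).
Arjun in UTC: 08:30-09:30, 13:30-16:00, 17:30-21:30 (add 3h to convert from UTC-3).
Ines in UTC: 09:30-10:30, 11:00-16:00 (add 7h to convert from UTC-7).
Jonas ∩ Sven: 15:00-16:30, 17:00-18:30, 20:30-21:00.
Jonas ∩ Sven ∩ Arjun: 15:00-16:00, 17:30-18:30, 20:30-21:00.
Jonas ∩ Sven ∩ Arjun ∩ Ines: 15:00-16:00.
The first common window of at least 30 minutes is 15:00-16:00, so the earliest start is 15:00.

15:00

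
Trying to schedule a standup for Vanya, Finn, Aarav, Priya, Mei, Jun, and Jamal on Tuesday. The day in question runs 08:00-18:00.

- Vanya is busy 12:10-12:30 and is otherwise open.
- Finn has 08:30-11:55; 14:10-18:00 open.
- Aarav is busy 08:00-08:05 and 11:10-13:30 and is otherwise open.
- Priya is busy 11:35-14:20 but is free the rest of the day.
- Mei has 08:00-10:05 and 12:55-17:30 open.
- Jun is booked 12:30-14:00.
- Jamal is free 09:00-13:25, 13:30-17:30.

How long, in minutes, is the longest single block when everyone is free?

Vanya free: 08:00-12:10, 12:30-18:00 (invert busy blocks within the working day).
Finn free: 08:30-11:55, 14:10-18:00.
Aarav free: 08:05-11:10, 13:30-18:00 (invert busy blocks within the working day).
Priya free: 08:00-11:35, 14:20-18:00 (invert busy blocks within the working day).
Mei free: 08:00-10:05, 12:55-17:30.
Jun free: 08:00-12:30, 14:00-18:00 (invert busy blocks within the working day).
Jamal free: 09:00-13:25, 13:30-17:30.
Vanya ∩ Finn: 08:30-11:55, 14:10-18:00.
Vanya ∩ Finn ∩ Aarav: 08:30-11:10, 14:10-18:00.
Vanya ∩ Finn ∩ Aarav ∩ Priya: 08:30-11:10, 14:20-18:00.
Vanya ∩ Finn ∩ Aarav ∩ Priya ∩ Mei: 08:30-10:05, 14:20-17:30.
Vanya ∩ Finn ∩ Aarav ∩ Priya ∩ Mei ∩ Jun: 08:30-10:05, 14:20-17:30.
Vanya ∩ Finn ∩ Aarav ∩ Priya ∩ Mei ∩ Jun ∩ Jamal: 09:00-10:05, 14:20-17:30.
The longest is 14:20-17:30 at 190 minutes.

190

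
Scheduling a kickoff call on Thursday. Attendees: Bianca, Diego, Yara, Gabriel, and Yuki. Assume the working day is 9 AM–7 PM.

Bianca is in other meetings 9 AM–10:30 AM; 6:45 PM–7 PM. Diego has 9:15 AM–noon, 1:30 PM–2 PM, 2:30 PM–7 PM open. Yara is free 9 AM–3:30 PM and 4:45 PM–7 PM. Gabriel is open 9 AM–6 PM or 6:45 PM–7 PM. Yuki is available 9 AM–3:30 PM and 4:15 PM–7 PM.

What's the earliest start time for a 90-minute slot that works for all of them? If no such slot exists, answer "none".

10:30

Bianca free: 10:30-18:45 (invert busy blocks within the working day).
Diego free: 09:15-12:00, 13:30-14:00, 14:30-19:00.
Yara free: 09:00-15:30, 16:45-19:00.
Gabriel free: 09:00-18:00, 18:45-19:00.
Yuki free: 09:00-15:30, 16:15-19:00.
Bianca ∩ Diego: 10:30-12:00, 13:30-14:00, 14:30-18:45.
Bianca ∩ Diego ∩ Yara: 10:30-12:00, 13:30-14:00, 14:30-15:30, 16:45-18:45.
Bianca ∩ Diego ∩ Yara ∩ Gabriel: 10:30-12:00, 13:30-14:00, 14:30-15:30, 16:45-18:00.
Bianca ∩ Diego ∩ Yara ∩ Gabriel ∩ Yuki: 10:30-12:00, 13:30-14:00, 14:30-15:30, 16:45-18:00.
Those are the intersection windows.
The first common window of at least 90 minutes is 10:30-12:00, so the earliest start is 10:30.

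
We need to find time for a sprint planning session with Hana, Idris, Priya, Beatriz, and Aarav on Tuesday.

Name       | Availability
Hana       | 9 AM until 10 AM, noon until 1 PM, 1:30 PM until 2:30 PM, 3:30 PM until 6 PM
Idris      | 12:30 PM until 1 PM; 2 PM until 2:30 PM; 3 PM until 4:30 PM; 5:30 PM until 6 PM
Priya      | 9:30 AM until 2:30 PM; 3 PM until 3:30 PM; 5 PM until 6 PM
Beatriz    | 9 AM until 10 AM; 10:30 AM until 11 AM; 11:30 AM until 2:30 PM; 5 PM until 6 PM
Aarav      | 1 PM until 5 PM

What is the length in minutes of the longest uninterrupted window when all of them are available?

Hana ∩ Idris: 12:30-13:00, 14:00-14:30, 15:30-16:30, 17:30-18:00.
Hana ∩ Idris ∩ Priya: 12:30-13:00, 14:00-14:30, 17:30-18:00.
Hana ∩ Idris ∩ Priya ∩ Beatriz: 12:30-13:00, 14:00-14:30, 17:30-18:00.
Hana ∩ Idris ∩ Priya ∩ Beatriz ∩ Aarav: 14:00-14:30.
The longest is 14:00-14:30 at 30 minutes.

30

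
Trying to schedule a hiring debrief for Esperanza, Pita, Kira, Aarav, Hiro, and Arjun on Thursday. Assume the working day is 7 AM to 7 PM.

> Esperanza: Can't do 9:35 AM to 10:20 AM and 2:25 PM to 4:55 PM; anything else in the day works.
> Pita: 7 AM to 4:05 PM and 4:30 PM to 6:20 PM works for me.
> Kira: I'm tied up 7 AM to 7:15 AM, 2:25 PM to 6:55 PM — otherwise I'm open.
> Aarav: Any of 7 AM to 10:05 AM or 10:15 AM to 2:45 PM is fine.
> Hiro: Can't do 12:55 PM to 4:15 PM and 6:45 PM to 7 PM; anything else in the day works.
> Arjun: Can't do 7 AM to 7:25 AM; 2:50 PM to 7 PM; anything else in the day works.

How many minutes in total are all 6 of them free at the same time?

285

Esperanza free: 07:00-09:35, 10:20-14:25, 16:55-19:00 (invert busy blocks within the working day).
Pita free: 07:00-16:05, 16:30-18:20.
Kira free: 07:15-14:25, 18:55-19:00 (invert busy blocks within the working day).
Aarav free: 07:00-10:05, 10:15-14:45.
Hiro free: 07:00-12:55, 16:15-18:45 (invert busy blocks within the working day).
Arjun free: 07:25-14:50 (invert busy blocks within the working day).
Esperanza ∩ Pita: 07:00-09:35, 10:20-14:25, 16:55-18:20.
Esperanza ∩ Pita ∩ Kira: 07:15-09:35, 10:20-14:25.
Esperanza ∩ Pita ∩ Kira ∩ Aarav: 07:15-09:35, 10:20-14:25.
Esperanza ∩ Pita ∩ Kira ∩ Aarav ∩ Hiro: 07:15-09:35, 10:20-12:55.
Esperanza ∩ Pita ∩ Kira ∩ Aarav ∩ Hiro ∩ Arjun: 07:25-09:35, 10:20-12:55.
Those are the intersection windows.
Summing the common windows: 130 + 155 = 285 minutes.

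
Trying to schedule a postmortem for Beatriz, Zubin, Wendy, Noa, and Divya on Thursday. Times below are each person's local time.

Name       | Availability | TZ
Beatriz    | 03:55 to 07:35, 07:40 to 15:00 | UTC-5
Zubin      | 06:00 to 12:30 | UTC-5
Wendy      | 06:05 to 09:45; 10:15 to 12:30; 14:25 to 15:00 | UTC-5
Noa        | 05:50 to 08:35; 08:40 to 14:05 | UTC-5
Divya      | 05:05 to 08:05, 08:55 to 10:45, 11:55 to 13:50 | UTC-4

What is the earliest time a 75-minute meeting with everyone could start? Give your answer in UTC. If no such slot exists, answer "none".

Beatriz in UTC: 08:55-12:35, 12:40-20:00 (add 5h to convert from UTC-5).
Zubin in UTC: 11:00-17:30 (add 5h to convert from UTC-5).
Wendy in UTC: 11:05-14:45, 15:15-17:30, 19:25-20:00 (add 5h to convert from UTC-5).
Noa in UTC: 10:50-13:35, 13:40-19:05 (add 5h to convert from UTC-5).
Divya in UTC: 09:05-12:05, 12:55-14:45, 15:55-17:50 (add 4h to convert from UTC-4).
Beatriz ∩ Zubin: 11:00-12:35, 12:40-17:30.
Beatriz ∩ Zubin ∩ Wendy: 11:05-12:35, 12:40-14:45, 15:15-17:30.
Beatriz ∩ Zubin ∩ Wendy ∩ Noa: 11:05-12:35, 12:40-13:35, 13:40-14:45, 15:15-17:30.
Beatriz ∩ Zubin ∩ Wendy ∩ Noa ∩ Divya: 11:05-12:05, 12:55-13:35, 13:40-14:45, 15:55-17:30.
The first common window of at least 75 minutes is 15:55-17:30, so the earliest start is 15:55.

15:55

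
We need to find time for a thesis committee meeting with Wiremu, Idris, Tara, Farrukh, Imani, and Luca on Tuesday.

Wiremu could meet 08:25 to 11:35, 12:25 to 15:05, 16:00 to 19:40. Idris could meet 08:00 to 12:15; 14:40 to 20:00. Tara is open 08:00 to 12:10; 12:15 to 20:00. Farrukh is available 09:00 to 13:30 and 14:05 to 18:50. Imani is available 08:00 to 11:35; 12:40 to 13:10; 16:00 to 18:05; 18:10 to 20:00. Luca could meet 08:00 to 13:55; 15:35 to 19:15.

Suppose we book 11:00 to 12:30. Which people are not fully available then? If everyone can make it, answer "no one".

Wiremu: not fully free for 11:00-12:30. Idris: not fully free for 11:00-12:30. Tara: not fully free for 11:00-12:30. Farrukh: free for 11:00-12:30. Imani: not fully free for 11:00-12:30. Luca: free for 11:00-12:30.

Idris, Imani, Tara, Wiremu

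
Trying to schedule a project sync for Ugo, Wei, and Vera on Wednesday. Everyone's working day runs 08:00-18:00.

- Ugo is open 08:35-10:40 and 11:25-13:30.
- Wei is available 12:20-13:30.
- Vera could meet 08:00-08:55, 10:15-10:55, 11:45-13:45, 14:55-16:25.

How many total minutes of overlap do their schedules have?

Ugo ∩ Wei: 12:20-13:30.
Ugo ∩ Wei ∩ Vera: 12:20-13:30.
That's a single block of 70 minutes.

70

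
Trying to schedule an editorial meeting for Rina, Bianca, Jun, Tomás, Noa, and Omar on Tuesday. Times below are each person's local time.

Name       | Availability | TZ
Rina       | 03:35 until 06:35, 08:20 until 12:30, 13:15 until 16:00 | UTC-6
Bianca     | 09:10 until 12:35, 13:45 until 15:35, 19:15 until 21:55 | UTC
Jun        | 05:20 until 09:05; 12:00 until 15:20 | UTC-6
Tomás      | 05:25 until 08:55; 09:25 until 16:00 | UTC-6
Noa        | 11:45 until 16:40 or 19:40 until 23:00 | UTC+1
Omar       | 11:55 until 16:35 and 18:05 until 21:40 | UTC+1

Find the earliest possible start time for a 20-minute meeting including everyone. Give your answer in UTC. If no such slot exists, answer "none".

11:25

Rina in UTC: 09:35-12:35, 14:20-18:30, 19:15-22:00 (add 6h to convert from UTC-6).
Bianca in UTC: 09:10-12:35, 13:45-15:35, 19:15-21:55.
Jun in UTC: 11:20-15:05, 18:00-21:20 (add 6h to convert from UTC-6).
Tomás in UTC: 11:25-14:55, 15:25-22:00 (add 6h to convert from UTC-6).
Noa in UTC: 10:45-15:40, 18:40-22:00 (subtract 1h to convert from UTC+1).
Omar in UTC: 10:55-15:35, 17:05-20:40 (subtract 1h to convert from UTC+1).
Rina ∩ Bianca: 09:35-12:35, 14:20-15:35, 19:15-21:55.
Rina ∩ Bianca ∩ Jun: 11:20-12:35, 14:20-15:05, 19:15-21:20.
Rina ∩ Bianca ∩ Jun ∩ Tomás: 11:25-12:35, 14:20-14:55, 19:15-21:20.
Rina ∩ Bianca ∩ Jun ∩ Tomás ∩ Noa: 11:25-12:35, 14:20-14:55, 19:15-21:20.
Rina ∩ Bianca ∩ Jun ∩ Tomás ∩ Noa ∩ Omar: 11:25-12:35, 14:20-14:55, 19:15-20:40.
So the common availability across everyone is 11:25-12:35, 14:20-14:55, 19:15-20:40.
The first common window of at least 20 minutes is 11:25-12:35, so the earliest start is 11:25.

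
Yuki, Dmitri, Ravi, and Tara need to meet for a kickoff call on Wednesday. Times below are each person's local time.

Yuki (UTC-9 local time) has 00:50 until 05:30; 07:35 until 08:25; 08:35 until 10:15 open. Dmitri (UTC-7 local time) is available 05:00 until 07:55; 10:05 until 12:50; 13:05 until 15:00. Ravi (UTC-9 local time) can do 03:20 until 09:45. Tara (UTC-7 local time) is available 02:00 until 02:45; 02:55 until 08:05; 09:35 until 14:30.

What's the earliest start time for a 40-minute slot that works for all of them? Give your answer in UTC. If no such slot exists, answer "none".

Yuki in UTC: 09:50-14:30, 16:35-17:25, 17:35-19:15 (add 9h to convert from UTC-9).
Dmitri in UTC: 12:00-14:55, 17:05-19:50, 20:05-22:00 (add 7h to convert from UTC-7).
Ravi in UTC: 12:20-18:45 (add 9h to convert from UTC-9).
Tara in UTC: 09:00-09:45, 09:55-15:05, 16:35-21:30 (add 7h to convert from UTC-7).
Yuki ∩ Dmitri: 12:00-14:30, 17:05-17:25, 17:35-19:15.
Yuki ∩ Dmitri ∩ Ravi: 12:20-14:30, 17:05-17:25, 17:35-18:45.
Yuki ∩ Dmitri ∩ Ravi ∩ Tara: 12:20-14:30, 17:05-17:25, 17:35-18:45.
Those are the intersection windows.
The first common window of at least 40 minutes is 12:20-14:30, so the earliest start is 12:20.

12:20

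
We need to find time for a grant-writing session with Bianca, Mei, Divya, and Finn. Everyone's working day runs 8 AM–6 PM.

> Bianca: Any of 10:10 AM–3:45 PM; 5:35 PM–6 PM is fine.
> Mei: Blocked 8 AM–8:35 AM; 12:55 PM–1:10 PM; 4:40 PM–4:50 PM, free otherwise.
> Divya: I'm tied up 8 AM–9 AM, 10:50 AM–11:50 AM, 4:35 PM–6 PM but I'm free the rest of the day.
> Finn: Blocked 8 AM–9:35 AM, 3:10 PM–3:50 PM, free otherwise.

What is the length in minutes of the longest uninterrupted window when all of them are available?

120

Bianca free: 10:10-15:45, 17:35-18:00.
Mei free: 08:35-12:55, 13:10-16:40, 16:50-18:00 (invert busy blocks within the working day).
Divya free: 09:00-10:50, 11:50-16:35 (invert busy blocks within the working day).
Finn free: 09:35-15:10, 15:50-18:00 (invert busy blocks within the working day).
Bianca ∩ Mei: 10:10-12:55, 13:10-15:45, 17:35-18:00.
Bianca ∩ Mei ∩ Divya: 10:10-10:50, 11:50-12:55, 13:10-15:45.
Bianca ∩ Mei ∩ Divya ∩ Finn: 10:10-10:50, 11:50-12:55, 13:10-15:10.
The longest is 13:10-15:10 at 120 minutes.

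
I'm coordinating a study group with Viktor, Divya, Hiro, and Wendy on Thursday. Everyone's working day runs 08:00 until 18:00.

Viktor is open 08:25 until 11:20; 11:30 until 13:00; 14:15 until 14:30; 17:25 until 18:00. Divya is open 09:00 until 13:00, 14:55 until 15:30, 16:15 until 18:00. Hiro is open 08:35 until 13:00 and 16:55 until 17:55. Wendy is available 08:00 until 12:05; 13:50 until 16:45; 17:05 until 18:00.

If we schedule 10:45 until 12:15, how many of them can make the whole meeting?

Divya and Hiro can make the full 10:45-12:15 slot — that's 2.

2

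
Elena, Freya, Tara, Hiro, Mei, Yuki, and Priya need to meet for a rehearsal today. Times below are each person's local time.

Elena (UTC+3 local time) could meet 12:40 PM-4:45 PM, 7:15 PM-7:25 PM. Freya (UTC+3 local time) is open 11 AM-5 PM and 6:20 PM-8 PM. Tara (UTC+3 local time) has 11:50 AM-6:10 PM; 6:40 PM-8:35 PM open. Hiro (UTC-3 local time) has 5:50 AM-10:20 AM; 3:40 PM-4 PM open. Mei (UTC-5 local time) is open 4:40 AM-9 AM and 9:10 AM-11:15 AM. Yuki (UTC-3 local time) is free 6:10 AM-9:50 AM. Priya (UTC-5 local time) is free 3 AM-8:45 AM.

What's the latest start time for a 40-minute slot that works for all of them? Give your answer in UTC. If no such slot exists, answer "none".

12:10

Elena in UTC: 09:40-13:45, 16:15-16:25 (subtract 3h to convert from UTC+3).
Freya in UTC: 08:00-14:00, 15:20-17:00 (subtract 3h to convert from UTC+3).
Tara in UTC: 08:50-15:10, 15:40-17:35 (subtract 3h to convert from UTC+3).
Hiro in UTC: 08:50-13:20, 18:40-19:00 (add 3h to convert from UTC-3).
Mei in UTC: 09:40-14:00, 14:10-16:15 (add 5h to convert from UTC-5).
Yuki in UTC: 09:10-12:50 (add 3h to convert from UTC-3).
Priya in UTC: 08:00-13:45 (add 5h to convert from UTC-5).
Elena ∩ Freya: 09:40-13:45, 16:15-16:25.
Elena ∩ Freya ∩ Tara: 09:40-13:45, 16:15-16:25.
Elena ∩ Freya ∩ Tara ∩ Hiro: 09:40-13:20.
Elena ∩ Freya ∩ Tara ∩ Hiro ∩ Mei: 09:40-13:20.
Elena ∩ Freya ∩ Tara ∩ Hiro ∩ Mei ∩ Yuki: 09:40-12:50.
Elena ∩ Freya ∩ Tara ∩ Hiro ∩ Mei ∩ Yuki ∩ Priya: 09:40-12:50.
The last common window of at least 40 minutes is 09:40-12:50; a 40-minute meeting can start as late as 12:10 and still end by 12:50.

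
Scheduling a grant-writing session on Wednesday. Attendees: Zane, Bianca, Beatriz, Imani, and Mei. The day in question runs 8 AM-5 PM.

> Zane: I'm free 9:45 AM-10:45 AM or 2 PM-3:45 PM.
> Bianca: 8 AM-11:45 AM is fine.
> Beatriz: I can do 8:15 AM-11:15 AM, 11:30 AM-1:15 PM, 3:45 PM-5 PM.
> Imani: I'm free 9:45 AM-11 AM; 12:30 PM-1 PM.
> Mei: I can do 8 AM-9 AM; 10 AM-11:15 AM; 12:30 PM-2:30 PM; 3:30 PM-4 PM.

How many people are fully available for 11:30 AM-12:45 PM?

Beatriz can make the full 11:30-12:45 slot — that's 1.

1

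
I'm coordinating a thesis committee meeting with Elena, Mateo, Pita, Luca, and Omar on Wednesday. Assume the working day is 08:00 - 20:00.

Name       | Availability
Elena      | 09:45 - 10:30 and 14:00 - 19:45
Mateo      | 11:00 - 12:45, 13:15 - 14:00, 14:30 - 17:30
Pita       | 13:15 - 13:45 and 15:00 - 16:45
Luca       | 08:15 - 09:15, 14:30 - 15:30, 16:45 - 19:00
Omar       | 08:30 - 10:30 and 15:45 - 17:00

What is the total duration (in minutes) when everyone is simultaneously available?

Elena ∩ Mateo: 14:30-17:30.
Elena ∩ Mateo ∩ Pita: 15:00-16:45.
Elena ∩ Mateo ∩ Pita ∩ Luca: 15:00-15:30.
Elena ∩ Mateo ∩ Pita ∩ Luca ∩ Omar: ∅.
There is no time when everyone is free.
There is no common window, so the total is 0 minutes.

0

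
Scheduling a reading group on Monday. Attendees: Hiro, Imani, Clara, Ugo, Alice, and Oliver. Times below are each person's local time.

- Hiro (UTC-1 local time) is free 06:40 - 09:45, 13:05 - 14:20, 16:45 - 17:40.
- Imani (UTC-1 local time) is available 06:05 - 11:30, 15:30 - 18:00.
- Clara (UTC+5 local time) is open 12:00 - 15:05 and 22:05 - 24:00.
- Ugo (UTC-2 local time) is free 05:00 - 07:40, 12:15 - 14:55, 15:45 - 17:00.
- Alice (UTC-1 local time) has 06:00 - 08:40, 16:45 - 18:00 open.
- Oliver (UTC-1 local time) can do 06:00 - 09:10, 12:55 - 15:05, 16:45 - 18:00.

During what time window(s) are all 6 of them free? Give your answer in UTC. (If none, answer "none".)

07:40-09:40, 17:45-18:40

Hiro in UTC: 07:40-10:45, 14:05-15:20, 17:45-18:40 (add 1h to convert from UTC-1).
Imani in UTC: 07:05-12:30, 16:30-19:00 (add 1h to convert from UTC-1).
Clara in UTC: 07:00-10:05, 17:05-19:00 (subtract 5h to convert from UTC+5).
Ugo in UTC: 07:00-09:40, 14:15-16:55, 17:45-19:00 (add 2h to convert from UTC-2).
Alice in UTC: 07:00-09:40, 17:45-19:00 (add 1h to convert from UTC-1).
Oliver in UTC: 07:00-10:10, 13:55-16:05, 17:45-19:00 (add 1h to convert from UTC-1).
Hiro ∩ Imani: 07:40-10:45, 17:45-18:40.
Hiro ∩ Imani ∩ Clara: 07:40-10:05, 17:45-18:40.
Hiro ∩ Imani ∩ Clara ∩ Ugo: 07:40-09:40, 17:45-18:40.
Hiro ∩ Imani ∩ Clara ∩ Ugo ∩ Alice: 07:40-09:40, 17:45-18:40.
Hiro ∩ Imani ∩ Clara ∩ Ugo ∩ Alice ∩ Oliver: 07:40-09:40, 17:45-18:40.
So the common availability across everyone is 07:40-09:40, 17:45-18:40.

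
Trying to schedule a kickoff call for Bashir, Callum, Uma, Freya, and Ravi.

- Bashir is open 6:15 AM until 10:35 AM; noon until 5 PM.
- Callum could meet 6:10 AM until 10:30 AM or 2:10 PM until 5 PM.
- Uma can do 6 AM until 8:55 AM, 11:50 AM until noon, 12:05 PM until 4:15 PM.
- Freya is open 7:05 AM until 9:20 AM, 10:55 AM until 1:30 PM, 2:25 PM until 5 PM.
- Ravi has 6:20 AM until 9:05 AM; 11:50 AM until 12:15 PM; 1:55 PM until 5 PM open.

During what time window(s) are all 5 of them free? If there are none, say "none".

07:05-08:55, 14:25-16:15

Bashir ∩ Callum: 06:15-10:30, 14:10-17:00.
Bashir ∩ Callum ∩ Uma: 06:15-08:55, 14:10-16:15.
Bashir ∩ Callum ∩ Uma ∩ Freya: 07:05-08:55, 14:25-16:15.
Bashir ∩ Callum ∩ Uma ∩ Freya ∩ Ravi: 07:05-08:55, 14:25-16:15.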